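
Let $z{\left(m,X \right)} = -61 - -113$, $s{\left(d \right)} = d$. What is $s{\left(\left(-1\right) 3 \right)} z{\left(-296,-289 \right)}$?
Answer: $-156$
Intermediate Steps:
$z{\left(m,X \right)} = 52$ ($z{\left(m,X \right)} = -61 + 113 = 52$)
$s{\left(\left(-1\right) 3 \right)} z{\left(-296,-289 \right)} = \left(-1\right) 3 \cdot 52 = \left(-3\right) 52 = -156$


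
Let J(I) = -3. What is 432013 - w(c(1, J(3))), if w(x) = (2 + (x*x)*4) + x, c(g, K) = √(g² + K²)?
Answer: 431971 - √10 ≈ 4.3197e+5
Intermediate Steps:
c(g, K) = √(K² + g²)
w(x) = 2 + x + 4*x² (w(x) = (2 + x²*4) + x = (2 + 4*x²) + x = 2 + x + 4*x²)
432013 - w(c(1, J(3))) = 432013 - (2 + √((-3)² + 1²) + 4*(√((-3)² + 1²))²) = 432013 - (2 + √(9 + 1) + 4*(√(9 + 1))²) = 432013 - (2 + √10 + 4*(√10)²) = 432013 - (2 + √10 + 4*10) = 432013 - (2 + √10 + 40) = 432013 - (42 + √10) = 432013 + (-42 - √10) = 431971 - √10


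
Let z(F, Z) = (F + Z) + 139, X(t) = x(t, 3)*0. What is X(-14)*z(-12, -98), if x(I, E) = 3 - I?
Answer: 0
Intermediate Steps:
X(t) = 0 (X(t) = (3 - t)*0 = 0)
z(F, Z) = 139 + F + Z
X(-14)*z(-12, -98) = 0*(139 - 12 - 98) = 0*29 = 0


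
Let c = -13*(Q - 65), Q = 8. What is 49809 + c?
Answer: 50550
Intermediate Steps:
c = 741 (c = -13*(8 - 65) = -13*(-57) = 741)
49809 + c = 49809 + 741 = 50550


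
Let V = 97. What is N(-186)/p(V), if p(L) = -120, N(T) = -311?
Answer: 311/120 ≈ 2.5917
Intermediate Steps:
N(-186)/p(V) = -311/(-120) = -311*(-1/120) = 311/120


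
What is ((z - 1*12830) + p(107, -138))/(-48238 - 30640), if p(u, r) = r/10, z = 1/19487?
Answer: 625717824/3842738965 ≈ 0.16283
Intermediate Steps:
z = 1/19487 ≈ 5.1316e-5
p(u, r) = r/10 (p(u, r) = r*(⅒) = r/10)
((z - 1*12830) + p(107, -138))/(-48238 - 30640) = ((1/19487 - 1*12830) + (⅒)*(-138))/(-48238 - 30640) = ((1/19487 - 12830) - 69/5)/(-78878) = (-250018209/19487 - 69/5)*(-1/78878) = -1251435648/97435*(-1/78878) = 625717824/3842738965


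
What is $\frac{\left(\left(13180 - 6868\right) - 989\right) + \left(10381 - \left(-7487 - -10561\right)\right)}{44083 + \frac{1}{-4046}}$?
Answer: $\frac{51100980}{178359817} \approx 0.2865$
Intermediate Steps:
$\frac{\left(\left(13180 - 6868\right) - 989\right) + \left(10381 - \left(-7487 - -10561\right)\right)}{44083 + \frac{1}{-4046}} = \frac{\left(6312 - 989\right) + \left(10381 - \left(-7487 + 10561\right)\right)}{44083 - \frac{1}{4046}} = \frac{5323 + \left(10381 - 3074\right)}{\frac{178359817}{4046}} = \left(5323 + \left(10381 - 3074\right)\right) \frac{4046}{178359817} = \left(5323 + 7307\right) \frac{4046}{178359817} = 12630 \cdot \frac{4046}{178359817} = \frac{51100980}{178359817}$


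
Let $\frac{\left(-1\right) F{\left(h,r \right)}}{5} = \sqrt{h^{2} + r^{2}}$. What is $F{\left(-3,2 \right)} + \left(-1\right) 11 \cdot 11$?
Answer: $-121 - 5 \sqrt{13} \approx -139.03$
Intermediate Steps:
$F{\left(h,r \right)} = - 5 \sqrt{h^{2} + r^{2}}$
$F{\left(-3,2 \right)} + \left(-1\right) 11 \cdot 11 = - 5 \sqrt{\left(-3\right)^{2} + 2^{2}} + \left(-1\right) 11 \cdot 11 = - 5 \sqrt{9 + 4} - 121 = - 5 \sqrt{13} - 121 = -121 - 5 \sqrt{13}$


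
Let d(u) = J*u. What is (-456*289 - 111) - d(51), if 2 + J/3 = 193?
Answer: -161118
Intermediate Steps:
J = 573 (J = -6 + 3*193 = -6 + 579 = 573)
d(u) = 573*u
(-456*289 - 111) - d(51) = (-456*289 - 111) - 573*51 = (-131784 - 111) - 1*29223 = -131895 - 29223 = -161118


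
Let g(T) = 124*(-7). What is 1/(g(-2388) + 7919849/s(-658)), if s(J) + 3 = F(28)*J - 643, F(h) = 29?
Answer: -19728/25043753 ≈ -0.00078774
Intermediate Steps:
g(T) = -868
s(J) = -646 + 29*J (s(J) = -3 + (29*J - 643) = -3 + (-643 + 29*J) = -646 + 29*J)
1/(g(-2388) + 7919849/s(-658)) = 1/(-868 + 7919849/(-646 + 29*(-658))) = 1/(-868 + 7919849/(-646 - 19082)) = 1/(-868 + 7919849/(-19728)) = 1/(-868 + 7919849*(-1/19728)) = 1/(-868 - 7919849/19728) = 1/(-25043753/19728) = -19728/25043753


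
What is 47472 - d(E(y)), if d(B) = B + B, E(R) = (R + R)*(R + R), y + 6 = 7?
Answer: 47464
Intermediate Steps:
y = 1 (y = -6 + 7 = 1)
E(R) = 4*R² (E(R) = (2*R)*(2*R) = 4*R²)
d(B) = 2*B
47472 - d(E(y)) = 47472 - 2*4*1² = 47472 - 2*4*1 = 47472 - 2*4 = 47472 - 1*8 = 47472 - 8 = 47464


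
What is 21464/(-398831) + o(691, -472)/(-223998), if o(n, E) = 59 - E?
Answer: -1673224111/29779115446 ≈ -0.056188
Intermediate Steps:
21464/(-398831) + o(691, -472)/(-223998) = 21464/(-398831) + (59 - 1*(-472))/(-223998) = 21464*(-1/398831) + (59 + 472)*(-1/223998) = -21464/398831 + 531*(-1/223998) = -21464/398831 - 177/74666 = -1673224111/29779115446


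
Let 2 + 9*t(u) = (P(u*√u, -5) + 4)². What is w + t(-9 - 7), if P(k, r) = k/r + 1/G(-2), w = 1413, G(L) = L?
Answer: 1256341/900 + 448*I/45 ≈ 1395.9 + 9.9556*I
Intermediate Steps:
P(k, r) = -½ + k/r (P(k, r) = k/r + 1/(-2) = k/r + 1*(-½) = k/r - ½ = -½ + k/r)
t(u) = -2/9 + (7/2 - u^(3/2)/5)²/9 (t(u) = -2/9 + ((u*√u - ½*(-5))/(-5) + 4)²/9 = -2/9 + (-(u^(3/2) + 5/2)/5 + 4)²/9 = -2/9 + (-(5/2 + u^(3/2))/5 + 4)²/9 = -2/9 + ((-½ - u^(3/2)/5) + 4)²/9 = -2/9 + (7/2 - u^(3/2)/5)²/9)
w + t(-9 - 7) = 1413 + (-2/9 + (35 - 2*(-9 - 7)^(3/2))²/900) = 1413 + (-2/9 + (35 - (-128)*I)²/900) = 1413 + (-2/9 + (35 + 128*I)²/900) = 12715/9 + (35 + 128*I)²/900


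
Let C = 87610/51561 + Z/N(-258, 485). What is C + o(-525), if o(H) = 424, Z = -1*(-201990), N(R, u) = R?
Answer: -791973683/2217123 ≈ -357.21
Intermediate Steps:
Z = 201990
C = -1732033835/2217123 (C = 87610/51561 + 201990/(-258) = 87610*(1/51561) + 201990*(-1/258) = 87610/51561 - 33665/43 = -1732033835/2217123 ≈ -781.21)
C + o(-525) = -1732033835/2217123 + 424 = -791973683/2217123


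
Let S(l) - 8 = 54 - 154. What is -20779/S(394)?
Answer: 20779/92 ≈ 225.86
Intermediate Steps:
S(l) = -92 (S(l) = 8 + (54 - 154) = 8 - 100 = -92)
-20779/S(394) = -20779/(-92) = -20779*(-1/92) = 20779/92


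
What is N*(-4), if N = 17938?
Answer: -71752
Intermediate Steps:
N*(-4) = 17938*(-4) = -71752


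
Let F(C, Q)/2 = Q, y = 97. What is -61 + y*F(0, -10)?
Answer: -2001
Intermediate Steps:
F(C, Q) = 2*Q
-61 + y*F(0, -10) = -61 + 97*(2*(-10)) = -61 + 97*(-20) = -61 - 1940 = -2001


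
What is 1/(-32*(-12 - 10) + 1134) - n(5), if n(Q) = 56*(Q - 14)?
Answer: 926353/1838 ≈ 504.00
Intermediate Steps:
n(Q) = -784 + 56*Q (n(Q) = 56*(-14 + Q) = -784 + 56*Q)
1/(-32*(-12 - 10) + 1134) - n(5) = 1/(-32*(-12 - 10) + 1134) - (-784 + 56*5) = 1/(-32*(-22) + 1134) - (-784 + 280) = 1/(704 + 1134) - 1*(-504) = 1/1838 + 504 = 926353/1838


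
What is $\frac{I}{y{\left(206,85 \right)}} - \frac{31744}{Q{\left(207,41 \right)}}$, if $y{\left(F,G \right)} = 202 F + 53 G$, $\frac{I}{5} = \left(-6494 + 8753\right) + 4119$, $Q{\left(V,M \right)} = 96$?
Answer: $- \frac{45652394}{138351} \approx -329.98$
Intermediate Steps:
$I = 31890$ ($I = 5 \left(\left(-6494 + 8753\right) + 4119\right) = 5 \left(2259 + 4119\right) = 5 \cdot 6378 = 31890$)
$y{\left(F,G \right)} = 53 G + 202 F$
$\frac{I}{y{\left(206,85 \right)}} - \frac{31744}{Q{\left(207,41 \right)}} = \frac{31890}{53 \cdot 85 + 202 \cdot 206} - \frac{31744}{96} = \frac{31890}{4505 + 41612} - \frac{992}{3} = \frac{31890}{46117} - \frac{992}{3} = - \frac{45652394}{138351}$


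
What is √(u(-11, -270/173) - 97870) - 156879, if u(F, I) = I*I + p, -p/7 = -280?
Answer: -156879 + I*√2870417490/173 ≈ -1.5688e+5 + 309.69*I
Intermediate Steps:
p = 1960 (p = -7*(-280) = 1960)
u(F, I) = 1960 + I² (u(F, I) = I*I + 1960 = I² + 1960 = 1960 + I²)
√(u(-11, -270/173) - 97870) - 156879 = √((1960 + (-270/173)²) - 97870) - 156879 = √((1960 + 72900/29929) - 97870) - 156879 = √(58733740/29929 - 97870) - 156879 = √(-2870417490/29929) - 156879 = I*√2870417490/173 - 156879 = -156879 + I*√2870417490/173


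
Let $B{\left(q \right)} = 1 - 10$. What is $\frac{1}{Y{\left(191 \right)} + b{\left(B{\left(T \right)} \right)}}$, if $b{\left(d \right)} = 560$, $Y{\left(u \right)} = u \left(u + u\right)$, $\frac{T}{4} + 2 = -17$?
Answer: $\frac{1}{73522} \approx 1.3601 \cdot 10^{-5}$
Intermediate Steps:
$T = -76$ ($T = -8 + 4 \left(-17\right) = -8 - 68 = -76$)
$B{\left(q \right)} = -9$
$Y{\left(u \right)} = 2 u^{2}$ ($Y{\left(u \right)} = u 2 u = 2 u^{2}$)
$\frac{1}{Y{\left(191 \right)} + b{\left(B{\left(T \right)} \right)}} = \frac{1}{2 \cdot 191^{2} + 560} = \frac{1}{2 \cdot 36481 + 560} = \frac{1}{72962 + 560} = \frac{1}{73522}$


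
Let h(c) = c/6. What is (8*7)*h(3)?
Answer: 28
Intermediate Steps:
h(c) = c/6 (h(c) = c*(1/6) = c/6)
(8*7)*h(3) = (8*7)*((1/6)*3) = 56*(1/2) = 28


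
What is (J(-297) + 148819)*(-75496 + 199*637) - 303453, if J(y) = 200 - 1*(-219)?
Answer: 7650681093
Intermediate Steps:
J(y) = 419 (J(y) = 200 + 219 = 419)
(J(-297) + 148819)*(-75496 + 199*637) - 303453 = (419 + 148819)*(-75496 + 199*637) - 303453 = 149238*(-75496 + 126763) - 303453 = 149238*51267 - 303453 = 7650984546 - 303453 = 7650681093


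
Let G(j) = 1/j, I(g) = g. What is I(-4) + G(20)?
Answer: -79/20 ≈ -3.9500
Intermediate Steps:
I(-4) + G(20) = -4 + 1/20 = -79/20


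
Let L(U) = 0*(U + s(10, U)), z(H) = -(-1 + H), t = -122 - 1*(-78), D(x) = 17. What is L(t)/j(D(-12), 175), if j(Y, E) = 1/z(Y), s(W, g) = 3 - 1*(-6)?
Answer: 0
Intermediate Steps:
t = -44 (t = -122 + 78 = -44)
s(W, g) = 9 (s(W, g) = 3 + 6 = 9)
z(H) = 1 - H
L(U) = 0 (L(U) = 0*(U + 9) = 0*(9 + U) = 0)
j(Y, E) = 1/(1 - Y)
L(t)/j(D(-12), 175) = 0/((-1/(-1 + 17))) = 0/((-1/16)) = 0/((-1*1/16)) = 0/(-1/16) = 0*(-16) = 0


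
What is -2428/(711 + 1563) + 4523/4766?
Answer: -643273/5418942 ≈ -0.11871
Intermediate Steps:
-2428/(711 + 1563) + 4523/4766 = -2428/2274 + 4523*(1/4766) = -2428*1/2274 + 4523/4766 = -1214/1137 + 4523/4766 = -643273/5418942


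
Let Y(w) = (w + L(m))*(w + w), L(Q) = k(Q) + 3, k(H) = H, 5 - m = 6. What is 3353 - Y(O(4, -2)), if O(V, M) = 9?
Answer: 3155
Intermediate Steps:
m = -1 (m = 5 - 1*6 = 5 - 6 = -1)
L(Q) = 3 + Q (L(Q) = Q + 3 = 3 + Q)
Y(w) = 2*w*(2 + w) (Y(w) = (w + (3 - 1))*(w + w) = (w + 2)*(2*w) = (2 + w)*(2*w) = 2*w*(2 + w))
3353 - Y(O(4, -2)) = 3353 - 2*9*(2 + 9) = 3353 - 2*9*11 = 3353 - 1*198 = 3353 - 198 = 3155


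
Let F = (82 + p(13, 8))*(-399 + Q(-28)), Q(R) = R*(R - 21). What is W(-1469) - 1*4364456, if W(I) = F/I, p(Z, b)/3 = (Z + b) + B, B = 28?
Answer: -6411608681/1469 ≈ -4.3646e+6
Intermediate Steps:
p(Z, b) = 84 + 3*Z + 3*b (p(Z, b) = 3*((Z + b) + 28) = 3*(28 + Z + b) = 84 + 3*Z + 3*b)
Q(R) = R*(-21 + R)
F = 222817 (F = (82 + (84 + 3*13 + 3*8))*(-399 - 28*(-21 - 28)) = (82 + (84 + 39 + 24))*(-399 - 28*(-49)) = (82 + 147)*(-399 + 1372) = 229*973 = 222817)
W(I) = 222817/I
W(-1469) - 1*4364456 = 222817/(-1469) - 1*4364456 = 222817*(-1/1469) - 4364456 = -222817/1469 - 4364456 = -6411608681/1469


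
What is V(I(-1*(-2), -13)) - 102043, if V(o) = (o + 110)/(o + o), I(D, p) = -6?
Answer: -306155/3 ≈ -1.0205e+5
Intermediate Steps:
V(o) = (110 + o)/(2*o) (V(o) = (110 + o)/((2*o)) = (110 + o)*(1/(2*o)) = (110 + o)/(2*o))
V(I(-1*(-2), -13)) - 102043 = (1/2)*(110 - 6)/(-6) - 102043 = (1/2)*(-1/6)*104 - 102043 = -26/3 - 102043 = -306155/3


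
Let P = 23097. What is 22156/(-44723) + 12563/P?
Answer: 50117917/1032967131 ≈ 0.048518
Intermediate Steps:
22156/(-44723) + 12563/P = 22156/(-44723) + 12563/23097 = 22156*(-1/44723) + 12563*(1/23097) = -22156/44723 + 12563/23097 = 50117917/1032967131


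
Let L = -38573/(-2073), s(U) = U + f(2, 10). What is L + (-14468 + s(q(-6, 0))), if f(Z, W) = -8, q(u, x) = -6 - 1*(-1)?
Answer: -29980540/2073 ≈ -14462.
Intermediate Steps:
q(u, x) = -5 (q(u, x) = -6 + 1 = -5)
s(U) = -8 + U (s(U) = U - 8 = -8 + U)
L = 38573/2073 (L = -38573*(-1/2073) = 38573/2073 ≈ 18.607)
L + (-14468 + s(q(-6, 0))) = 38573/2073 + (-14468 + (-8 - 5)) = 38573/2073 + (-14468 - 13) = 38573/2073 - 14481 = -29980540/2073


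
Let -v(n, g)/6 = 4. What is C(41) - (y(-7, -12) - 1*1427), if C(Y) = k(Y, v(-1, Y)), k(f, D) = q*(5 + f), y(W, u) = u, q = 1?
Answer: 1485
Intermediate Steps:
v(n, g) = -24 (v(n, g) = -6*4 = -24)
k(f, D) = 5 + f (k(f, D) = 1*(5 + f) = 5 + f)
C(Y) = 5 + Y
C(41) - (y(-7, -12) - 1*1427) = (5 + 41) - (-12 - 1*1427) = 46 - (-12 - 1427) = 46 - 1*(-1439) = 46 + 1439 = 1485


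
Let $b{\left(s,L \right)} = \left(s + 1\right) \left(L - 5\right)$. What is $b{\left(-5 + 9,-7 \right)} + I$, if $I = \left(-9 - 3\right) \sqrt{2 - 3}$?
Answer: $-60 - 12 i \approx -60.0 - 12.0 i$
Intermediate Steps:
$I = - 12 i$ ($I = - 12 \sqrt{-1} = - 12 i \approx - 12.0 i$)
$b{\left(s,L \right)} = \left(1 + s\right) \left(-5 + L\right)$
$b{\left(-5 + 9,-7 \right)} + I = \left(-5 - 7 - 5 \left(-5 + 9\right) - 7 \left(-5 + 9\right)\right) - 12 i = \left(-5 - 7 - 20 - 28\right) - 12 i = -60 - 12 i$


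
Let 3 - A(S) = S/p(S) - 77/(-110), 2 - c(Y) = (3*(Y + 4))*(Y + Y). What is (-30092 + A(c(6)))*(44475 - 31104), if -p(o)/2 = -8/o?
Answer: -10188688629/20 ≈ -5.0943e+8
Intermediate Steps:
p(o) = 16/o (p(o) = -(-16)/o = 16/o)
c(Y) = 2 - 2*Y*(12 + 3*Y) (c(Y) = 2 - 3*(Y + 4)*(Y + Y) = 2 - 3*(4 + Y)*2*Y = 2 - (12 + 3*Y)*2*Y = 2 - 2*Y*(12 + 3*Y))
A(S) = 23/10 - S²/16 (A(S) = 3 - (S/((16/S)) - 77/(-110)) = 3 - (S*(S/16) - 77*(-1/110)) = 3 - (S²/16 + 7/10) = 3 - (7/10 + S²/16) = 3 + (-7/10 - S²/16) = 23/10 - S²/16)
(-30092 + A(c(6)))*(44475 - 31104) = (-30092 + (23/10 - (2 - 24*6 - 6*6²)²/16))*(44475 - 31104) = (-30092 + (23/10 - (2 - 144 - 6*36)²/16))*13371 = (-30092 + (23/10 - (2 - 144 - 216)²/16))*13371 = (-30092 + (23/10 - 1/16*(-358)²))*13371 = (-30092 + (23/10 - 1/16*128164))*13371 = (-30092 + (23/10 - 32041/4))*13371 = (-30092 - 160159/20)*13371 = -761999/20*13371 = -10188688629/20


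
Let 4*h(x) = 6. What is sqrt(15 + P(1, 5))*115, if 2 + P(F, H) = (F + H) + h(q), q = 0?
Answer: 115*sqrt(82)/2 ≈ 520.68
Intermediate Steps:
h(x) = 3/2 (h(x) = (1/4)*6 = 3/2)
P(F, H) = -1/2 + F + H (P(F, H) = -2 + ((F + H) + 3/2) = -2 + (3/2 + F + H) = -1/2 + F + H)
sqrt(15 + P(1, 5))*115 = sqrt(15 + (-1/2 + 1 + 5))*115 = sqrt(15 + 11/2)*115 = sqrt(41/2)*115 = (sqrt(82)/2)*115 = 115*sqrt(82)/2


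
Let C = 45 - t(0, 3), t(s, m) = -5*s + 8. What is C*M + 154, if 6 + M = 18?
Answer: 598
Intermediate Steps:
t(s, m) = 8 - 5*s
M = 12 (M = -6 + 18 = 12)
C = 37 (C = 45 - (8 - 5*0) = 45 - (8 + 0) = 45 - 1*8 = 45 - 8 = 37)
C*M + 154 = 37*12 + 154 = 444 + 154 = 598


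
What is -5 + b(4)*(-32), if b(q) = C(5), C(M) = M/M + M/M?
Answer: -69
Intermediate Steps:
C(M) = 2 (C(M) = 1 + 1 = 2)
b(q) = 2
-5 + b(4)*(-32) = -5 + 2*(-32) = -5 - 64 = -69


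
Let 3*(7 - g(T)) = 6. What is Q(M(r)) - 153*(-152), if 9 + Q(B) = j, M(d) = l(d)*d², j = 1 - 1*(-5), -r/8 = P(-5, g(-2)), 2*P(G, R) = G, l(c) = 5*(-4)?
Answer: 23253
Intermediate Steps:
g(T) = 5 (g(T) = 7 - ⅓*6 = 7 - 2 = 5)
l(c) = -20
P(G, R) = G/2
r = 20 (r = -4*(-5) = -8*(-5/2) = 20)
j = 6 (j = 1 + 5 = 6)
M(d) = -20*d²
Q(B) = -3 (Q(B) = -9 + 6 = -3)
Q(M(r)) - 153*(-152) = -3 - 153*(-152) = -3 + 23256 = 23253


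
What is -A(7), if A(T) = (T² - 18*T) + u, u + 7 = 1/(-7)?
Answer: 589/7 ≈ 84.143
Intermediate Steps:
u = -50/7 (u = -7 + 1/(-7) = -7 - ⅐ = -50/7 ≈ -7.1429)
A(T) = -50/7 + T² - 18*T (A(T) = (T² - 18*T) - 50/7 = -50/7 + T² - 18*T)
-A(7) = -(-50/7 + 7² - 18*7) = -(-50/7 + 49 - 126) = -1*(-589/7) = 589/7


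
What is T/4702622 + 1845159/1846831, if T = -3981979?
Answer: 1323043048349/8684948090882 ≈ 0.15234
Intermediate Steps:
T/4702622 + 1845159/1846831 = -3981979/4702622 + 1845159/1846831 = 1323043048349/8684948090882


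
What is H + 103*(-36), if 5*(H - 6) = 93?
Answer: -18417/5 ≈ -3683.4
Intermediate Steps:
H = 123/5 (H = 6 + (1/5)*93 = 6 + 93/5 = 123/5 ≈ 24.600)
H + 103*(-36) = 123/5 + 103*(-36) = 123/5 - 3708 = -18417/5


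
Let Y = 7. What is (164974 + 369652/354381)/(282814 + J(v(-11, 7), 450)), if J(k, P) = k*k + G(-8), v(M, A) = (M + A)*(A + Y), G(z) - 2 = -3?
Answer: 58464020746/101334892569 ≈ 0.57694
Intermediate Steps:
G(z) = -1 (G(z) = 2 - 3 = -1)
v(M, A) = (7 + A)*(A + M) (v(M, A) = (M + A)*(A + 7) = (A + M)*(7 + A) = (7 + A)*(A + M))
J(k, P) = -1 + k² (J(k, P) = k*k - 1 = k² - 1 = -1 + k²)
(164974 + 369652/354381)/(282814 + J(v(-11, 7), 450)) = (164974 + 369652/354381)/(282814 + (-1 + (7² + 7*7 + 7*(-11) + 7*(-11))²)) = (164974 + 369652*(1/354381))/(282814 + (-1 + (49 + 49 - 77 - 77)²)) = (164974 + 369652/354381)/(282814 + (-1 + (-56)²)) = 58464020746/(354381*(282814 + (-1 + 3136))) = 58464020746/(354381*(282814 + 3135)) = (58464020746/354381)/285949 = (58464020746/354381)*(1/285949) = 58464020746/101334892569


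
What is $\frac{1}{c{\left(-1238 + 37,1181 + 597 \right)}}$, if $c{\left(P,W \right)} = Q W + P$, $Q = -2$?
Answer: $- \frac{1}{4757} \approx -0.00021022$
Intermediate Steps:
$c{\left(P,W \right)} = P - 2 W$ ($c{\left(P,W \right)} = - 2 W + P = P - 2 W$)
$\frac{1}{c{\left(-1238 + 37,1181 + 597 \right)}} = \frac{1}{\left(-1238 + 37\right) - 2 \left(1181 + 597\right)} = \frac{1}{-1201 - 3556} = \frac{1}{-4757} = - \frac{1}{4757}$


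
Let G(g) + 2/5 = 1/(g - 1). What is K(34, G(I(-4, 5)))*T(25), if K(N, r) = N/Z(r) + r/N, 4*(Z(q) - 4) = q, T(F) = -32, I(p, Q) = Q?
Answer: -7394596/26945 ≈ -274.43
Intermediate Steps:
G(g) = -2/5 + 1/(-1 + g) (G(g) = -2/5 + 1/(g - 1) = -2/5 + 1/(-1 + g))
Z(q) = 4 + q/4
K(N, r) = N/(4 + r/4) + r/N
K(34, G(I(-4, 5)))*T(25) = ((4*34**2 + ((7 - 2*5)/(5*(-1 + 5)))*(16 + (7 - 2*5)/(5*(-1 + 5))))/(34*(16 + (7 - 2*5)/(5*(-1 + 5)))))*(-32) = ((4*1156 + ((1/5)*(7 - 10)/4)*(16 + (1/5)*(7 - 10)/4))/(34*(16 + (1/5)*(7 - 10)/4)))*(-32) = ((4624 + ((1/5)*(1/4)*(-3))*(16 + (1/5)*(1/4)*(-3)))/(34*(16 + (1/5)*(1/4)*(-3))))*(-32) = ((4624 - 3*(16 - 3/20)/20)/(34*(16 - 3/20)))*(-32) = ((4624 - 3/20*317/20)/(34*(317/20)))*(-32) = ((1/34)*(20/317)*(4624 - 951/400))*(-32) = ((1/34)*(20/317)*(1848649/400))*(-32) = (1848649/215560)*(-32) = -7394596/26945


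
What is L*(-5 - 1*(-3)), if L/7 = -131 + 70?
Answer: 854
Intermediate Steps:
L = -427 (L = 7*(-131 + 70) = 7*(-61) = -427)
L*(-5 - 1*(-3)) = -427*(-5 - 1*(-3)) = -427*(-5 + 3) = -427*(-2) = 854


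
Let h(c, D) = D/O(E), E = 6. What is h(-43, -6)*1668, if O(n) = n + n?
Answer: -834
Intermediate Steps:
O(n) = 2*n
h(c, D) = D/12 (h(c, D) = D/((2*6)) = D/12)
h(-43, -6)*1668 = ((1/12)*(-6))*1668 = -½*1668 = -834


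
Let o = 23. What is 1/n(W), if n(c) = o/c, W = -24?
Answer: -24/23 ≈ -1.0435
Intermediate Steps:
n(c) = 23/c
1/n(W) = 1/(23/(-24)) = 1/(23*(-1/24)) = 1/(-23/24) = -24/23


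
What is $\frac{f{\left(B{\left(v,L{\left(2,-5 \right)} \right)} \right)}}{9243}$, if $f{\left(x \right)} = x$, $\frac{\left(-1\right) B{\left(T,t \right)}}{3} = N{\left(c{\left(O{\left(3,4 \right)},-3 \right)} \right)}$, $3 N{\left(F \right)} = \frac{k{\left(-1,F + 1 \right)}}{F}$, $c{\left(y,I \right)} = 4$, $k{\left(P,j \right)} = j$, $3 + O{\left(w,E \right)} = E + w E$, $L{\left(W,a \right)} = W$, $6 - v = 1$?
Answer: $- \frac{5}{36972} \approx -0.00013524$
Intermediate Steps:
$v = 5$ ($v = 6 - 1 = 5$)
$O{\left(w,E \right)} = -3 + E + E w$ ($O{\left(w,E \right)} = -3 + \left(E + w E\right) = -3 + \left(E + E w\right) = -3 + E + E w$)
$N{\left(F \right)} = \frac{1 + F}{3 F}$ ($N{\left(F \right)} = \frac{\left(F + 1\right) \frac{1}{F}}{3} = \frac{\left(1 + F\right) \frac{1}{F}}{3} = \frac{\frac{1}{F} \left(1 + F\right)}{3} = \frac{1 + F}{3 F}$)
$B{\left(T,t \right)} = - \frac{5}{4}$ ($B{\left(T,t \right)} = - 3 \frac{1 + 4}{3 \cdot 4} = - 3 \cdot \frac{1}{3} \cdot \frac{1}{4} \cdot 5 = \left(-3\right) \frac{5}{12} = - \frac{5}{4}$)
$\frac{f{\left(B{\left(v,L{\left(2,-5 \right)} \right)} \right)}}{9243} = - \frac{5}{4 \cdot 9243} = \left(- \frac{5}{4}\right) \frac{1}{9243} = - \frac{5}{36972}$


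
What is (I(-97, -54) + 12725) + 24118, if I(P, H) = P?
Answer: 36746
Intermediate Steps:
(I(-97, -54) + 12725) + 24118 = (-97 + 12725) + 24118 = 12628 + 24118 = 36746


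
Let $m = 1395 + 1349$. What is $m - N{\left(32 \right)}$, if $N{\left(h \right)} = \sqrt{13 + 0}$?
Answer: $2744 - \sqrt{13} \approx 2740.4$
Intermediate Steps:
$m = 2744$
$N{\left(h \right)} = \sqrt{13}$
$m - N{\left(32 \right)} = 2744 - \sqrt{13}$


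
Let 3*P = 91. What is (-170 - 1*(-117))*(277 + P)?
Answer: -48866/3 ≈ -16289.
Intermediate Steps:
P = 91/3 (P = (⅓)*91 = 91/3 ≈ 30.333)
(-170 - 1*(-117))*(277 + P) = (-170 - 1*(-117))*(277 + 91/3) = (-170 + 117)*(922/3) = -53*922/3 = -48866/3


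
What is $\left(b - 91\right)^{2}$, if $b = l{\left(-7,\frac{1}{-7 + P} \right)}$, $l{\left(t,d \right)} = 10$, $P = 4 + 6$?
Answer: $6561$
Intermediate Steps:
$P = 10$
$b = 10$
$\left(b - 91\right)^{2} = \left(10 - 91\right)^{2} = \left(-81\right)^{2} = 6561$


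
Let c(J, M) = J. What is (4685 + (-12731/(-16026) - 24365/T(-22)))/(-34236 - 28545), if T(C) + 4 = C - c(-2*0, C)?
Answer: -585732889/6539833989 ≈ -0.089564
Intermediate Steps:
T(C) = -4 + C (T(C) = -4 + (C - (-2)*0) = -4 + (C - 1*0) = -4 + (C + 0) = -4 + C)
(4685 + (-12731/(-16026) - 24365/T(-22)))/(-34236 - 28545) = (4685 + (-12731/(-16026) - 24365/(-4 - 22)))/(-34236 - 28545) = (4685 + (-12731*(-1/16026) - 24365/(-26)))/(-62781) = (4685 + (12731/16026 - 24365*(-1/26)))*(-1/62781) = (4685 + (12731/16026 + 24365/26))*(-1/62781) = (4685 + 97701124/104169)*(-1/62781) = (585732889/104169)*(-1/62781) = -585732889/6539833989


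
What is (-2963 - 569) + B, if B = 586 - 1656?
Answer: -4602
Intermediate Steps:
B = -1070
(-2963 - 569) + B = (-2963 - 569) - 1070 = -3532 - 1070 = -4602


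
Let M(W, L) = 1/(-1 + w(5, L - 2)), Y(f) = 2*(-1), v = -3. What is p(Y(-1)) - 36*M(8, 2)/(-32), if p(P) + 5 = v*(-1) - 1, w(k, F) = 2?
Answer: -15/8 ≈ -1.8750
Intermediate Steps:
Y(f) = -2
p(P) = -3 (p(P) = -5 + (-3*(-1) - 1) = -5 + (3 - 1) = -5 + 2 = -3)
M(W, L) = 1 (M(W, L) = 1/(-1 + 2) = 1/1 = 1)
p(Y(-1)) - 36*M(8, 2)/(-32) = -3 - 36/(-32) = -3 - 36*(-1)/32 = -3 - 36*(-1/32) = -3 + 9/8 = -15/8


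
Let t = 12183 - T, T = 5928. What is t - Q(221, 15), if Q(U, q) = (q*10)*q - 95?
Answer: 4100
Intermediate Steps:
Q(U, q) = -95 + 10*q² (Q(U, q) = (10*q)*q - 95 = 10*q² - 95 = -95 + 10*q²)
t = 6255 (t = 12183 - 1*5928 = 12183 - 5928 = 6255)
t - Q(221, 15) = 6255 - (-95 + 10*15²) = 6255 - (-95 + 10*225) = 6255 - (-95 + 2250) = 6255 - 1*2155 = 6255 - 2155 = 4100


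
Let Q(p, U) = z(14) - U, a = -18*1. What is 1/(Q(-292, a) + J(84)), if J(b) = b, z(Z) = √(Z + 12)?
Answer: 51/5189 - √26/10378 ≈ 0.0093372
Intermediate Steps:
a = -18
z(Z) = √(12 + Z)
Q(p, U) = √26 - U (Q(p, U) = √(12 + 14) - U = √26 - U)
1/(Q(-292, a) + J(84)) = 1/((√26 - 1*(-18)) + 84) = 1/((√26 + 18) + 84) = 1/((18 + √26) + 84) = 1/(102 + √26)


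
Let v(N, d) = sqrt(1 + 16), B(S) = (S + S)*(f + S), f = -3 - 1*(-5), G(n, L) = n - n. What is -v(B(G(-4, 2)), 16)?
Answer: -sqrt(17) ≈ -4.1231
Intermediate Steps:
G(n, L) = 0
f = 2 (f = -3 + 5 = 2)
B(S) = 2*S*(2 + S) (B(S) = (S + S)*(2 + S) = (2*S)*(2 + S) = 2*S*(2 + S))
v(N, d) = sqrt(17)
-v(B(G(-4, 2)), 16) = -sqrt(17)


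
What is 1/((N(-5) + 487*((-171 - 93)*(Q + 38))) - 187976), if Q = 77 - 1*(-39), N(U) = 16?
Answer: -1/19987432 ≈ -5.0031e-8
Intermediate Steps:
Q = 116 (Q = 77 + 39 = 116)
1/((N(-5) + 487*((-171 - 93)*(Q + 38))) - 187976) = 1/((16 + 487*((-171 - 93)*(116 + 38))) - 187976) = 1/((16 + 487*(-264*154)) - 187976) = 1/((16 + 487*(-40656)) - 187976) = 1/((16 - 19799472) - 187976) = 1/(-19799456 - 187976) = 1/(-19987432) = -1/19987432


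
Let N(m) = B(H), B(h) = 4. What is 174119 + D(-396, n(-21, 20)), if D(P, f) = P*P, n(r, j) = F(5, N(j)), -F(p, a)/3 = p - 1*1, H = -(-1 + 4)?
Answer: 330935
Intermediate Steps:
H = -3 (H = -1*3 = -3)
N(m) = 4
F(p, a) = 3 - 3*p (F(p, a) = -3*(p - 1*1) = -3*(p - 1) = -3*(-1 + p) = 3 - 3*p)
n(r, j) = -12 (n(r, j) = 3 - 3*5 = 3 - 15 = -12)
D(P, f) = P²
174119 + D(-396, n(-21, 20)) = 174119 + (-396)² = 174119 + 156816 = 330935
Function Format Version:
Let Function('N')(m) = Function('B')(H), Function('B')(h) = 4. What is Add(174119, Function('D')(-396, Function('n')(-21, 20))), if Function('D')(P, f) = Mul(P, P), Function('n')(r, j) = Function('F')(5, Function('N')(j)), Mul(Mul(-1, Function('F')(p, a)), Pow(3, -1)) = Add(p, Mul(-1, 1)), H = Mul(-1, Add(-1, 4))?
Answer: 330935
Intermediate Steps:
H = -3 (H = Mul(-1, 3) = -3)
Function('N')(m) = 4
Function('F')(p, a) = Add(3, Mul(-3, p)) (Function('F')(p, a) = Mul(-3, Add(p, Mul(-1, 1))) = Mul(-3, Add(p, -1)) = Mul(-3, Add(-1, p)) = Add(3, Mul(-3, p)))
Function('n')(r, j) = -12 (Function('n')(r, j) = Add(3, Mul(-3, 5)) = Add(3, -15) = -12)
Function('D')(P, f) = Pow(P, 2)
Add(174119, Function('D')(-396, Function('n')(-21, 20))) = Add(174119, Pow(-396, 2)) = Add(174119, 156816) = 330935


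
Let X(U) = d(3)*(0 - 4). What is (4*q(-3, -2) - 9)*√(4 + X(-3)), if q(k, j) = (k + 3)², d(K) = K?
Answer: -18*I*√2 ≈ -25.456*I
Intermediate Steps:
q(k, j) = (3 + k)²
X(U) = -12 (X(U) = 3*(0 - 4) = 3*(-4) = -12)
(4*q(-3, -2) - 9)*√(4 + X(-3)) = (4*(3 - 3)² - 9)*√(4 - 12) = (4*0² - 9)*√(-8) = (4*0 - 9)*(2*I*√2) = (0 - 9)*(2*I*√2) = -18*I*√2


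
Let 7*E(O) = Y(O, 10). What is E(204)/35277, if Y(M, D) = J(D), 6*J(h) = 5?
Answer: 5/1481634 ≈ 3.3747e-6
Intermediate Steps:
J(h) = 5/6 (J(h) = (1/6)*5 = 5/6)
Y(M, D) = 5/6
E(O) = 5/42 (E(O) = (1/7)*(5/6) = 5/42)
E(204)/35277 = (5/42)/35277 = (5/42)*(1/35277) = 5/1481634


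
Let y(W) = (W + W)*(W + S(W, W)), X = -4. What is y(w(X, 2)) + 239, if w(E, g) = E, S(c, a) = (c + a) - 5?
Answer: 375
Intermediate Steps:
S(c, a) = -5 + a + c (S(c, a) = (a + c) - 5 = -5 + a + c)
y(W) = 2*W*(-5 + 3*W) (y(W) = (W + W)*(W + (-5 + W + W)) = (2*W)*(W + (-5 + 2*W)) = (2*W)*(-5 + 3*W) = 2*W*(-5 + 3*W))
y(w(X, 2)) + 239 = 2*(-4)*(-5 + 3*(-4)) + 239 = 2*(-4)*(-5 - 12) + 239 = 2*(-4)*(-17) + 239 = 136 + 239 = 375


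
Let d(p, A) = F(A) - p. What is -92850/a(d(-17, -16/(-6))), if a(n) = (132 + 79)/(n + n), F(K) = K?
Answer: -3652100/211 ≈ -17309.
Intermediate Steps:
d(p, A) = A - p
a(n) = 211/(2*n) (a(n) = 211/((2*n)) = 211*(1/(2*n)) = 211/(2*n))
-92850/a(d(-17, -16/(-6))) = -92850/(211/(2*(-16/(-6) - 1*(-17)))) = -92850/(211/(2*(-16*(-1/6) + 17))) = -92850/(211/(2*(8/3 + 17))) = -92850/(211/(2*(59/3))) = -92850/((211/2)*(3/59)) = -92850/633/118 = -92850*118/633 = -3652100/211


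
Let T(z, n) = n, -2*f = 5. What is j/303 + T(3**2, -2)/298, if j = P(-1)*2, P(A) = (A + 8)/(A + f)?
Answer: -899/45147 ≈ -0.019913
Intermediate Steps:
f = -5/2 (f = -1/2*5 = -5/2 ≈ -2.5000)
P(A) = (8 + A)/(-5/2 + A) (P(A) = (A + 8)/(A - 5/2) = (8 + A)/(-5/2 + A))
j = -4 (j = (2*(8 - 1)/(-5 + 2*(-1)))*2 = (2*7/(-5 - 2))*2 = (2*7/(-7))*2 = (2*(-1/7)*7)*2 = -2*2 = -4)
j/303 + T(3**2, -2)/298 = -4/303 - 2/298 = -4*1/303 - 2*1/298 = -4/303 - 1/149 = -899/45147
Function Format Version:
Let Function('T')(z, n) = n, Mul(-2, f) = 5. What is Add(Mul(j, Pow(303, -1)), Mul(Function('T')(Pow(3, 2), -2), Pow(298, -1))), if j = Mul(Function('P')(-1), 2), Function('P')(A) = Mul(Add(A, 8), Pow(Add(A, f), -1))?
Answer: Rational(-899, 45147) ≈ -0.019913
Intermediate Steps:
f = Rational(-5, 2) (f = Mul(Rational(-1, 2), 5) = Rational(-5, 2) ≈ -2.5000)
Function('P')(A) = Mul(Pow(Add(Rational(-5, 2), A), -1), Add(8, A)) (Function('P')(A) = Mul(Add(A, 8), Pow(Add(A, Rational(-5, 2)), -1)) = Mul(Add(8, A), Pow(Add(Rational(-5, 2), A), -1)) = Mul(Pow(Add(Rational(-5, 2), A), -1), Add(8, A)))
j = -4 (j = Mul(Mul(2, Pow(Add(-5, Mul(2, -1)), -1), Add(8, -1)), 2) = Mul(Mul(2, Pow(Add(-5, -2), -1), 7), 2) = Mul(Mul(2, Pow(-7, -1), 7), 2) = Mul(Mul(2, Rational(-1, 7), 7), 2) = Mul(-2, 2) = -4)
Add(Mul(j, Pow(303, -1)), Mul(Function('T')(Pow(3, 2), -2), Pow(298, -1))) = Add(Mul(-4, Pow(303, -1)), Mul(-2, Pow(298, -1))) = Add(Mul(-4, Rational(1, 303)), Mul(-2, Rational(1, 298))) = Add(Rational(-4, 303), Rational(-1, 149)) = Rational(-899, 45147)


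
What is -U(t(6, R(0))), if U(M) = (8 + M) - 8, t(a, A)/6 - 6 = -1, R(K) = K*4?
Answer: -30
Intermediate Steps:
R(K) = 4*K
t(a, A) = 30 (t(a, A) = 36 + 6*(-1) = 36 - 6 = 30)
U(M) = M
-U(t(6, R(0))) = -1*30 = -30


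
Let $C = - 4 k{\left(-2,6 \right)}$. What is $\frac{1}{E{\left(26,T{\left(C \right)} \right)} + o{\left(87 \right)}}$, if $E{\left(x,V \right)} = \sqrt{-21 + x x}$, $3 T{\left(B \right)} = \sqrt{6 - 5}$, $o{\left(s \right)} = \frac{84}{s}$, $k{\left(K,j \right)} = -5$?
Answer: $- \frac{812}{550071} + \frac{841 \sqrt{655}}{550071} \approx 0.037653$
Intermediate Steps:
$C = 20$ ($C = \left(-4\right) \left(-5\right) = 20$)
$T{\left(B \right)} = \frac{1}{3}$ ($T{\left(B \right)} = \frac{\sqrt{6 - 5}}{3} = \frac{\sqrt{1}}{3} = \frac{1}{3} \cdot 1 = \frac{1}{3}$)
$E{\left(x,V \right)} = \sqrt{-21 + x^{2}}$
$\frac{1}{E{\left(26,T{\left(C \right)} \right)} + o{\left(87 \right)}} = \frac{1}{\sqrt{-21 + 26^{2}} + \frac{84}{87}} = \frac{1}{\sqrt{-21 + 676} + 84 \cdot \frac{1}{87}} = \frac{1}{\sqrt{655} + \frac{28}{29}} = \frac{1}{\frac{28}{29} + \sqrt{655}}$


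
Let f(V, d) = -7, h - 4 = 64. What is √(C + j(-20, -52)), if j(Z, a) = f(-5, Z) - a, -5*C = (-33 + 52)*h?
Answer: I*√5335/5 ≈ 14.608*I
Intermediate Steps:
h = 68 (h = 4 + 64 = 68)
C = -1292/5 (C = -(-33 + 52)*68/5 = -19*68/5 = -⅕*1292 = -1292/5 ≈ -258.40)
j(Z, a) = -7 - a
√(C + j(-20, -52)) = √(-1292/5 + (-7 - 1*(-52))) = √(-1292/5 + (-7 + 52)) = √(-1292/5 + 45) = √(-1067/5) = I*√5335/5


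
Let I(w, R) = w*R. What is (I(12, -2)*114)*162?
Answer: -443232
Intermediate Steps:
I(w, R) = R*w
(I(12, -2)*114)*162 = (-2*12*114)*162 = -24*114*162 = -2736*162 = -443232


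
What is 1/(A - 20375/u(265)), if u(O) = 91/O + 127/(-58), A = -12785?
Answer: -28377/49636195 ≈ -0.00057170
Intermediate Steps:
u(O) = -127/58 + 91/O (u(O) = 91/O + 127*(-1/58) = 91/O - 127/58 = -127/58 + 91/O)
1/(A - 20375/u(265)) = 1/(-12785 - 20375/(-127/58 + 91/265)) = 1/(-12785 - 20375/(-28377/15370)) = 1/(-12785 - 20375*(-15370/28377)) = 1/(-12785 + 313163750/28377) = 1/(-49636195/28377) = -28377/49636195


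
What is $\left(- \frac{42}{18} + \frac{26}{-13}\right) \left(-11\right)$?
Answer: $\frac{143}{3} \approx 47.667$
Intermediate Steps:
$\left(- \frac{42}{18} + \frac{26}{-13}\right) \left(-11\right) = \left(\left(-42\right) \frac{1}{18} + 26 \left(- \frac{1}{13}\right)\right) \left(-11\right) = \left(- \frac{7}{3} - 2\right) \left(-11\right) = \left(- \frac{13}{3}\right) \left(-11\right) = \frac{143}{3}$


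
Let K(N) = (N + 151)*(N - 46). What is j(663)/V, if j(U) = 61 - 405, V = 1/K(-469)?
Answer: -56336880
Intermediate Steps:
K(N) = (-46 + N)*(151 + N) (K(N) = (151 + N)*(-46 + N) = (-46 + N)*(151 + N))
V = 1/163770 (V = 1/(-6946 + (-469)² + 105*(-469)) = 1/(-6946 + 219961 - 49245) = 1/163770 ≈ 6.1061e-6)
j(U) = -344
j(663)/V = -344/1/163770 = -344*163770 = -56336880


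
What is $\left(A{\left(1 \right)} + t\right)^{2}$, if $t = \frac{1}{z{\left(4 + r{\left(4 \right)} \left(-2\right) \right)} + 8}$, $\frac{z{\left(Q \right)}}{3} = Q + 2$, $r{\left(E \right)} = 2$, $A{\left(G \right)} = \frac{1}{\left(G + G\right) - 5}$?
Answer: $\frac{121}{1764} \approx 0.068594$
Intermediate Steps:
$A{\left(G \right)} = \frac{1}{-5 + 2 G}$ ($A{\left(G \right)} = \frac{1}{2 G - 5} = \frac{1}{-5 + 2 G}$)
$z{\left(Q \right)} = 6 + 3 Q$ ($z{\left(Q \right)} = 3 \left(Q + 2\right) = 3 \left(2 + Q\right) = 6 + 3 Q$)
$t = \frac{1}{14}$ ($t = \frac{1}{\left(6 + 3 \left(4 + 2 \left(-2\right)\right)\right) + 8} = \frac{1}{\left(6 + 3 \left(4 - 4\right)\right) + 8} = \frac{1}{\left(6 + 3 \cdot 0\right) + 8} = \frac{1}{\left(6 + 0\right) + 8} = \frac{1}{6 + 8} = \frac{1}{14} \approx 0.071429$)
$\left(A{\left(1 \right)} + t\right)^{2} = \left(\frac{1}{-5 + 2 \cdot 1} + \frac{1}{14}\right)^{2} = \left(\frac{1}{-5 + 2} + \frac{1}{14}\right)^{2} = \left(\frac{1}{-3} + \frac{1}{14}\right)^{2} = \left(- \frac{1}{3} + \frac{1}{14}\right)^{2} = \left(- \frac{11}{42}\right)^{2} = \frac{121}{1764}$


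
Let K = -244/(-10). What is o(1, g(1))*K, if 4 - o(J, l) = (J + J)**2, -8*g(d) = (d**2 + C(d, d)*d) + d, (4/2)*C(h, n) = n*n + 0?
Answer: 0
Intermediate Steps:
C(h, n) = n**2/2 (C(h, n) = (n*n + 0)/2 = (n**2 + 0)/2 = n**2/2)
g(d) = -d/8 - d**2/8 - d**3/16 (g(d) = -((d**2 + (d**2/2)*d) + d)/8 = -((d**2 + d**3/2) + d)/8 = -(d + d**2 + d**3/2)/8 = -d/8 - d**2/8 - d**3/16)
o(J, l) = 4 - 4*J**2 (o(J, l) = 4 - (J + J)**2 = 4 - (2*J)**2 = 4 - 4*J**2)
K = 122/5 (K = -244*(-1/10) = 122/5 ≈ 24.400)
o(1, g(1))*K = (4 - 4*1**2)*(122/5) = (4 - 4*1)*(122/5) = (4 - 4)*(122/5) = 0*(122/5) = 0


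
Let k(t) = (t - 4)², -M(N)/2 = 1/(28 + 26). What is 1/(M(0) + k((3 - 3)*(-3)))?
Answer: 27/431 ≈ 0.062645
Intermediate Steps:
M(N) = -1/27 (M(N) = -2/(28 + 26) = -2/54 = -2*1/54 = -1/27)
k(t) = (-4 + t)²
1/(M(0) + k((3 - 3)*(-3))) = 1/(-1/27 + (-4 + (3 - 3)*(-3))²) = 1/(-1/27 + (-4 + 0*(-3))²) = 1/(-1/27 + (-4 + 0)²) = 1/(-1/27 + (-4)²) = 1/(-1/27 + 16) = 1/(431/27) = 27/431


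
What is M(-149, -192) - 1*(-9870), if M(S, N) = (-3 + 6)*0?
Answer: 9870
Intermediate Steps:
M(S, N) = 0 (M(S, N) = 3*0 = 0)
M(-149, -192) - 1*(-9870) = 0 - 1*(-9870) = 0 + 9870 = 9870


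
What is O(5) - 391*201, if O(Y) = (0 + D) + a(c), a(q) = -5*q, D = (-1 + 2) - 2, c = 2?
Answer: -78602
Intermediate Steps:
D = -1 (D = 1 - 2 = -1)
O(Y) = -11 (O(Y) = (0 - 1) - 5*2 = -1 - 10 = -11)
O(5) - 391*201 = -11 - 391*201 = -11 - 78591 = -78602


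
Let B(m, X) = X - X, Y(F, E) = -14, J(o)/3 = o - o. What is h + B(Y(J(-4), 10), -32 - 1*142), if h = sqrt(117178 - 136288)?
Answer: 7*I*sqrt(390) ≈ 138.24*I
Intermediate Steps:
J(o) = 0 (J(o) = 3*(o - o) = 3*0 = 0)
B(m, X) = 0
h = 7*I*sqrt(390) (h = sqrt(-19110) = 7*I*sqrt(390) ≈ 138.24*I)
h + B(Y(J(-4), 10), -32 - 1*142) = 7*I*sqrt(390) + 0 = 7*I*sqrt(390)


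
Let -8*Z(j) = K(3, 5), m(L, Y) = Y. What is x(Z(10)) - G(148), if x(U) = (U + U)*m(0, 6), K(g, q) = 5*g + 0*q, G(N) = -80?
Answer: 115/2 ≈ 57.500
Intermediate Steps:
K(g, q) = 5*g (K(g, q) = 5*g + 0 = 5*g)
Z(j) = -15/8 (Z(j) = -5*3/8 = -⅛*15 = -15/8)
x(U) = 12*U (x(U) = (U + U)*6 = (2*U)*6 = 12*U)
x(Z(10)) - G(148) = 12*(-15/8) - 1*(-80) = -45/2 + 80 = 115/2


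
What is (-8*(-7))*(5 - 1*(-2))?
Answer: 392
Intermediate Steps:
(-8*(-7))*(5 - 1*(-2)) = 56*(5 + 2) = 56*7 = 392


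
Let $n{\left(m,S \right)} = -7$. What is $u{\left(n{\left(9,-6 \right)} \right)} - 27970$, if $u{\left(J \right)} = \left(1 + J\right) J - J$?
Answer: $-27921$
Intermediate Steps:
$u{\left(J \right)} = - J + J \left(1 + J\right)$ ($u{\left(J \right)} = J \left(1 + J\right) - J = - J + J \left(1 + J\right)$)
$u{\left(n{\left(9,-6 \right)} \right)} - 27970 = \left(-7\right)^{2} - 27970 = 49 - 27970 = -27921$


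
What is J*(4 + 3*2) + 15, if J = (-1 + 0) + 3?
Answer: 35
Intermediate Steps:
J = 2 (J = -1 + 3 = 2)
J*(4 + 3*2) + 15 = 2*(4 + 3*2) + 15 = 2*(4 + 6) + 15 = 2*10 + 15 = 20 + 15 = 35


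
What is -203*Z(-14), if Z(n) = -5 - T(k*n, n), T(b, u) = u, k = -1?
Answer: -1827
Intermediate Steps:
Z(n) = -5 - n
-203*Z(-14) = -203*(-5 - 1*(-14)) = -203*(-5 + 14) = -203*9 = -1827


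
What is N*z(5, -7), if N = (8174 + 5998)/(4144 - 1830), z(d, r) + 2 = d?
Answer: 21258/1157 ≈ 18.373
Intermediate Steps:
z(d, r) = -2 + d
N = 7086/1157 (N = 14172/2314 = 14172*(1/2314) = 7086/1157 ≈ 6.1245)
N*z(5, -7) = 7086*(-2 + 5)/1157 = (7086/1157)*3 = 21258/1157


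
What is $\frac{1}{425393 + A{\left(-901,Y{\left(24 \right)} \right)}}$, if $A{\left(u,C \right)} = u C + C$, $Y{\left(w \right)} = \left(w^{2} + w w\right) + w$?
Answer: $- \frac{1}{633007} \approx -1.5798 \cdot 10^{-6}$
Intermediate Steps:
$Y{\left(w \right)} = w + 2 w^{2}$ ($Y{\left(w \right)} = \left(w^{2} + w^{2}\right) + w = 2 w^{2} + w = w + 2 w^{2}$)
$A{\left(u,C \right)} = C + C u$ ($A{\left(u,C \right)} = C u + C = C + C u$)
$\frac{1}{425393 + A{\left(-901,Y{\left(24 \right)} \right)}} = \frac{1}{425393 + 24 \left(1 + 2 \cdot 24\right) \left(1 - 901\right)} = \frac{1}{425393 + 24 \left(1 + 48\right) \left(-900\right)} = \frac{1}{425393 + 24 \cdot 49 \left(-900\right)} = \frac{1}{425393 + 1176 \left(-900\right)} = \frac{1}{425393 - 1058400} = \frac{1}{-633007} = - \frac{1}{633007}$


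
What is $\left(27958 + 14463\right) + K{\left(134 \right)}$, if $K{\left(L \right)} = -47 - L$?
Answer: $42240$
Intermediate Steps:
$\left(27958 + 14463\right) + K{\left(134 \right)} = \left(27958 + 14463\right) - 181 = 42421 - 181 = 42240$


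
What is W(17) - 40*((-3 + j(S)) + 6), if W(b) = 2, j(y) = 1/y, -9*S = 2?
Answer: 62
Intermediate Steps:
S = -2/9 (S = -⅑*2 = -2/9 ≈ -0.22222)
W(17) - 40*((-3 + j(S)) + 6) = 2 - 40*((-3 + 1/(-2/9)) + 6) = 2 - 40*((-3 - 9/2) + 6) = 2 - 40*(-15/2 + 6) = 2 - 40*(-3)/2 = 2 - 1*(-60) = 2 + 60 = 62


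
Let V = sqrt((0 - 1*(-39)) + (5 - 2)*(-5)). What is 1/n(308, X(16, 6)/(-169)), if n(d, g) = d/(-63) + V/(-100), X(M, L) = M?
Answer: -495000/2419757 + 2025*sqrt(6)/2419757 ≈ -0.20252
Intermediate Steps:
V = 2*sqrt(6) (V = sqrt((0 + 39) + 3*(-5)) = sqrt(39 - 15) = sqrt(24) = 2*sqrt(6) ≈ 4.8990)
n(d, g) = -sqrt(6)/50 - d/63 (n(d, g) = d/(-63) + (2*sqrt(6))/(-100) = d*(-1/63) + (2*sqrt(6))*(-1/100) = -d/63 - sqrt(6)/50 = -sqrt(6)/50 - d/63)
1/n(308, X(16, 6)/(-169)) = 1/(-sqrt(6)/50 - 1/63*308) = 1/(-sqrt(6)/50 - 44/9) = 1/(-44/9 - sqrt(6)/50)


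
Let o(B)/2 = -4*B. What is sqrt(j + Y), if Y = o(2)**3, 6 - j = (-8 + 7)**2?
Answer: I*sqrt(4091) ≈ 63.961*I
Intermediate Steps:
o(B) = -8*B (o(B) = 2*(-4*B) = -8*B)
j = 5 (j = 6 - (-8 + 7)**2 = 6 - 1*(-1)**2 = 6 - 1*1 = 6 - 1 = 5)
Y = -4096 (Y = (-8*2)**3 = (-16)**3 = -4096)
sqrt(j + Y) = sqrt(5 - 4096) = sqrt(-4091) = I*sqrt(4091)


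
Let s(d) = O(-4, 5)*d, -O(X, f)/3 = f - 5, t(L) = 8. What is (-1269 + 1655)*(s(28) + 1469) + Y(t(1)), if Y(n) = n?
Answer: 567042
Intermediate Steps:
O(X, f) = 15 - 3*f (O(X, f) = -3*(f - 5) = -3*(-5 + f) = 15 - 3*f)
s(d) = 0 (s(d) = (15 - 3*5)*d = (15 - 15)*d = 0*d = 0)
(-1269 + 1655)*(s(28) + 1469) + Y(t(1)) = (-1269 + 1655)*(0 + 1469) + 8 = 386*1469 + 8 = 567034 + 8 = 567042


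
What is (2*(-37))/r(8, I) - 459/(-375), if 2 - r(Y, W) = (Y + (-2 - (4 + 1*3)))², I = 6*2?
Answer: -9097/125 ≈ -72.776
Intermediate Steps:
I = 12
r(Y, W) = 2 - (-9 + Y)² (r(Y, W) = 2 - (Y + (-2 - (4 + 1*3)))² = 2 - (Y + (-2 - (4 + 3)))² = 2 - (Y + (-2 - 1*7))² = 2 - (Y + (-2 - 7))² = 2 - (Y - 9)² = 2 - (-9 + Y)²)
(2*(-37))/r(8, I) - 459/(-375) = (2*(-37))/(2 - (-9 + 8)²) - 459/(-375) = -74/(2 - 1*(-1)²) - 459*(-1/375) = -74/(2 - 1*1) + 153/125 = -74/(2 - 1) + 153/125 = -74/1 + 153/125 = -74*1 + 153/125 = -74 + 153/125 = -9097/125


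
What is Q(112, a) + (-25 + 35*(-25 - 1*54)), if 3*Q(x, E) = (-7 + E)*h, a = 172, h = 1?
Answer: -2735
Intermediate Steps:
Q(x, E) = -7/3 + E/3 (Q(x, E) = ((-7 + E)*1)/3 = (-7 + E)/3 = -7/3 + E/3)
Q(112, a) + (-25 + 35*(-25 - 1*54)) = (-7/3 + (⅓)*172) + (-25 + 35*(-25 - 1*54)) = (-7/3 + 172/3) + (-25 + 35*(-25 - 54)) = 55 + (-25 + 35*(-79)) = 55 + (-25 - 2765) = 55 - 2790 = -2735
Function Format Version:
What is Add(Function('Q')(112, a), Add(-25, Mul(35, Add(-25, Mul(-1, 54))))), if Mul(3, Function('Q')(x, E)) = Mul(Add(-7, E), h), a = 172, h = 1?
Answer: -2735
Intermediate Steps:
Function('Q')(x, E) = Add(Rational(-7, 3), Mul(Rational(1, 3), E)) (Function('Q')(x, E) = Mul(Rational(1, 3), Mul(Add(-7, E), 1)) = Mul(Rational(1, 3), Add(-7, E)) = Add(Rational(-7, 3), Mul(Rational(1, 3), E)))
Add(Function('Q')(112, a), Add(-25, Mul(35, Add(-25, Mul(-1, 54))))) = Add(Add(Rational(-7, 3), Mul(Rational(1, 3), 172)), Add(-25, Mul(35, Add(-25, Mul(-1, 54))))) = Add(Add(Rational(-7, 3), Rational(172, 3)), Add(-25, Mul(35, Add(-25, -54)))) = Add(55, Add(-25, Mul(35, -79))) = Add(55, Add(-25, -2765)) = Add(55, -2790) = -2735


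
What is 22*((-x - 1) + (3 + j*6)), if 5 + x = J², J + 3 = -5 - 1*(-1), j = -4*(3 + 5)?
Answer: -5148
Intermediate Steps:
j = -32 (j = -4*8 = -32)
J = -7 (J = -3 + (-5 - 1*(-1)) = -3 + (-5 + 1) = -3 - 4 = -7)
x = 44 (x = -5 + (-7)² = -5 + 49 = 44)
22*((-x - 1) + (3 + j*6)) = 22*((-1*44 - 1) + (3 - 32*6)) = 22*((-44 - 1) + (3 - 192)) = 22*(-45 - 189) = 22*(-234) = -5148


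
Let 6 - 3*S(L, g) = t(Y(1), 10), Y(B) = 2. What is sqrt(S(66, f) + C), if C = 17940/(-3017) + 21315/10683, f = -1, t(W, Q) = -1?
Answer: I*sqrt(20747324178686)/3581179 ≈ 1.2719*I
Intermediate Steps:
S(L, g) = 7/3 (S(L, g) = 2 - 1/3*(-1) = 2 + 1/3 = 7/3)
C = -42448555/10743537 (C = 17940*(-1/3017) + 21315*(1/10683) = -17940/3017 + 7105/3561 = -42448555/10743537 ≈ -3.9511)
sqrt(S(66, f) + C) = sqrt(7/3 - 42448555/10743537) = sqrt(-5793434/3581179) = I*sqrt(20747324178686)/3581179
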